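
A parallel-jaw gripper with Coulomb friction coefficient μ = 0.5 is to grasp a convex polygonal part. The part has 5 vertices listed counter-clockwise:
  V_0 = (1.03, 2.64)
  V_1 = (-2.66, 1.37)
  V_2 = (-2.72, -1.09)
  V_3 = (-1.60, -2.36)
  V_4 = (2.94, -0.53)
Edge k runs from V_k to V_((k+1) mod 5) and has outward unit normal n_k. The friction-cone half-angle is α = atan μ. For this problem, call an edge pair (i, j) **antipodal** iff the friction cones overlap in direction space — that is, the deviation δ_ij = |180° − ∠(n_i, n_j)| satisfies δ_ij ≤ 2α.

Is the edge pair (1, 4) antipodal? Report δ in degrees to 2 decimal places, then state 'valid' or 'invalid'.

δ = 32.47°, valid

α = atan 0.5 = 26.57°;  2α = 53.13°
edge 1: e_1 = (-0.06, -2.46);  n_1 = (-0.9997, +0.0244)
edge 4: e_4 = (-1.91, +3.17);  n_4 = (+0.8565, +0.5161)
∠(n_1, n_4) = 147.53°
δ = |180° − 147.53°| = 32.47°
32.47° ≤ 2α = 53.13°  →  valid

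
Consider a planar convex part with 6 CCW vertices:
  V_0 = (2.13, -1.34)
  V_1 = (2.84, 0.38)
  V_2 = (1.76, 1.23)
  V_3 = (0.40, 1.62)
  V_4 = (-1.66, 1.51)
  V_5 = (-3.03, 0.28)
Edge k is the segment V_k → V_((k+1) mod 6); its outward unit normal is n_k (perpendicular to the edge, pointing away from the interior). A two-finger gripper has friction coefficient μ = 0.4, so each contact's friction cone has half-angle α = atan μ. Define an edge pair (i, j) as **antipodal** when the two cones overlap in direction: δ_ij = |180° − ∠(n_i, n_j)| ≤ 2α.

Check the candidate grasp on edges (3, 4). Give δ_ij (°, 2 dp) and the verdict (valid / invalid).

δ = 141.14°, invalid

α = atan 0.4 = 21.80°;  2α = 43.60°
edge 3: e_3 = (-2.06, -0.11);  n_3 = (-0.0533, +0.9986)
edge 4: e_4 = (-1.37, -1.23);  n_4 = (-0.6681, +0.7441)
∠(n_3, n_4) = 38.86°
δ = |180° − 38.86°| = 141.14°
141.14° > 2α = 43.60°  →  invalid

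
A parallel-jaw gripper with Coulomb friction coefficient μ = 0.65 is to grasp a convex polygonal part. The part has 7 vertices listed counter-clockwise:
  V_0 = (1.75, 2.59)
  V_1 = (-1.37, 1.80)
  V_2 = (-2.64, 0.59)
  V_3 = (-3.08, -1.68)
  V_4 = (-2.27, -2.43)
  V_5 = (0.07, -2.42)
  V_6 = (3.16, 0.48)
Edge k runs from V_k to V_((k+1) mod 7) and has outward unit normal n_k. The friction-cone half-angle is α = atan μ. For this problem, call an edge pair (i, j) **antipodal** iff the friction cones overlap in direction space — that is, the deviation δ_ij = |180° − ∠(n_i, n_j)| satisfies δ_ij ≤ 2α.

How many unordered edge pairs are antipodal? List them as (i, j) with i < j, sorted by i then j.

α = atan 0.65 = 33.02°;  2α = 66.05°
n_0 = (-0.2455, +0.9694)
n_1 = (-0.6898, +0.7240)
n_2 = (-0.9817, +0.1903)
n_3 = (-0.6794, -0.7338)
n_4 = (+0.0043, -1.0000)
n_5 = (+0.6843, -0.7292)
n_6 = (+0.8314, +0.5556)
  (0,1): δ = 150.59°  ·
  (0,2): δ = 115.18°  ·
  (0,3): δ = 57.01°  ✓
  (0,4): δ = 13.96°  ✓
  (0,5): δ = 28.97°  ✓
  (0,6): δ = 109.54°  ·
  (1,2): δ = 144.58°  ·
  (1,3): δ = 86.41°  ·
  (1,4): δ = 43.37°  ✓
  (1,5): δ = 0.43°  ✓
  (1,6): δ = 80.14°  ·
  (2,3): δ = 121.83°  ·
  (2,4): δ = 78.79°  ·
  (2,5): δ = 35.85°  ✓
  (2,6): δ = 44.72°  ✓
  (3,4): δ = 136.96°  ·
  (3,5): δ = 94.02°  ·
  (3,6): δ = 13.45°  ✓
  (4,5): δ = 137.06°  ·
  (4,6): δ = 56.49°  ✓
  (5,6): δ = 99.43°  ·
antipodal pairs: 9

count = 9; pairs: (0,3), (0,4), (0,5), (1,4), (1,5), (2,5), (2,6), (3,6), (4,6)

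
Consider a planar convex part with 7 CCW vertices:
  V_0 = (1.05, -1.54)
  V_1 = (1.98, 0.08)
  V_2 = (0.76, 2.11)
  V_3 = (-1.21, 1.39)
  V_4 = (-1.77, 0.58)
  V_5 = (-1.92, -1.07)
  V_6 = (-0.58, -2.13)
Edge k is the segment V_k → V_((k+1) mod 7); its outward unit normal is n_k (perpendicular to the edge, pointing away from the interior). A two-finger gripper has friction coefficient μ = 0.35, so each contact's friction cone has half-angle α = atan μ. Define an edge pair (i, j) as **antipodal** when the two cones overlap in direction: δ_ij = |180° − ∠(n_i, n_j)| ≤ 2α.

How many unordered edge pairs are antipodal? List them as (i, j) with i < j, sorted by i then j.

α = atan 0.35 = 19.29°;  2α = 38.58°
n_0 = (+0.8673, -0.4979)
n_1 = (+0.8571, +0.5151)
n_2 = (-0.3433, +0.9392)
n_3 = (-0.8226, +0.5687)
n_4 = (-0.9959, +0.0905)
n_5 = (-0.6204, -0.7843)
n_6 = (+0.3404, -0.9403)
  (0,1): δ = 119.14°  ·
  (0,2): δ = 40.06°  ·
  (0,3): δ = 4.80°  ✓
  (0,4): δ = 24.66°  ✓
  (0,5): δ = 81.51°  ·
  (0,6): δ = 139.76°  ·
  (1,2): δ = 100.93°  ·
  (1,3): δ = 65.66°  ·
  (1,4): δ = 36.20°  ✓
  (1,5): δ = 20.65°  ✓
  (1,6): δ = 78.89°  ·
  (2,3): δ = 144.73°  ·
  (2,4): δ = 115.27°  ·
  (2,5): δ = 58.42°  ·
  (2,6): δ = 0.18°  ✓
  (3,4): δ = 150.54°  ·
  (3,5): δ = 93.69°  ·
  (3,6): δ = 35.44°  ✓
  (4,5): δ = 123.15°  ·
  (4,6): δ = 64.91°  ·
  (5,6): δ = 121.76°  ·
antipodal pairs: 6

count = 6; pairs: (0,3), (0,4), (1,4), (1,5), (2,6), (3,6)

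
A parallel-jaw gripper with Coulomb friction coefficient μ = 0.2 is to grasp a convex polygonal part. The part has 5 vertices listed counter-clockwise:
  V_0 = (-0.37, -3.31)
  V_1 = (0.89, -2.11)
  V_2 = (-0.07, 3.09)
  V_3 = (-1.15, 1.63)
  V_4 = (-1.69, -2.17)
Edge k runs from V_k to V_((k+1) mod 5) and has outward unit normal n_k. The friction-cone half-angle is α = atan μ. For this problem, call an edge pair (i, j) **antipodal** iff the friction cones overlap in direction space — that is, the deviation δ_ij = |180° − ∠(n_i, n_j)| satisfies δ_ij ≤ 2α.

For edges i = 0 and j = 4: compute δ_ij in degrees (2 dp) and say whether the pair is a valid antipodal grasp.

α = atan 0.2 = 11.31°;  2α = 22.62°
edge 0: e_0 = (+1.26, +1.20);  n_0 = (+0.6897, -0.7241)
edge 4: e_4 = (+1.32, -1.14);  n_4 = (-0.6536, -0.7568)
∠(n_0, n_4) = 84.42°
δ = |180° − 84.42°| = 95.58°
95.58° > 2α = 22.62°  →  invalid

δ = 95.58°, invalid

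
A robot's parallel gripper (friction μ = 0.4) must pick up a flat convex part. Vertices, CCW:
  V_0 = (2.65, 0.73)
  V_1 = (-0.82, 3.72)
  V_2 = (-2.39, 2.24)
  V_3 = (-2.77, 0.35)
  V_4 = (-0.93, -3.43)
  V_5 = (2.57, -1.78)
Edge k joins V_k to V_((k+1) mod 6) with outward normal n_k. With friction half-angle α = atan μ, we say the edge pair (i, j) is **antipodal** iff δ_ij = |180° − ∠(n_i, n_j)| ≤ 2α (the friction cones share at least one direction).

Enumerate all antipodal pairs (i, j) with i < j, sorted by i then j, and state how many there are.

α = atan 0.4 = 21.80°;  2α = 43.60°
n_0 = (+0.6528, +0.7576)
n_1 = (-0.6859, +0.7277)
n_2 = (-0.9804, +0.1971)
n_3 = (-0.8991, -0.4377)
n_4 = (+0.4264, -0.9045)
n_5 = (+0.9995, -0.0319)
  (0,1): δ = 95.94°  ·
  (0,2): δ = 60.62°  ·
  (0,3): δ = 23.29°  ✓
  (0,4): δ = 65.99°  ·
  (0,5): δ = 128.92°  ·
  (1,2): δ = 144.68°  ·
  (1,3): δ = 107.35°  ·
  (1,4): δ = 18.07°  ✓
  (1,5): δ = 44.86°  ·
  (2,3): δ = 142.68°  ·
  (2,4): δ = 53.39°  ·
  (2,5): δ = 9.54°  ✓
  (3,4): δ = 90.72°  ·
  (3,5): δ = 27.78°  ✓
  (4,5): δ = 117.07°  ·
antipodal pairs: 4

count = 4; pairs: (0,3), (1,4), (2,5), (3,5)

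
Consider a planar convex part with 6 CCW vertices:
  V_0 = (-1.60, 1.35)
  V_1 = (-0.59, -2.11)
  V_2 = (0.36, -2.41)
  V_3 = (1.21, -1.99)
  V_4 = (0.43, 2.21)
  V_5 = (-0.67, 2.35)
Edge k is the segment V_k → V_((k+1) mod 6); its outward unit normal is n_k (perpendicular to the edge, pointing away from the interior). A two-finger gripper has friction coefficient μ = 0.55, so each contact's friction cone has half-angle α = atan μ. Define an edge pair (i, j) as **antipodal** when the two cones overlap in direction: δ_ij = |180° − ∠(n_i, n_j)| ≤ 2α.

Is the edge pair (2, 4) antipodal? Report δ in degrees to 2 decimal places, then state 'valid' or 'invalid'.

δ = 33.55°, valid

α = atan 0.55 = 28.81°;  2α = 57.62°
edge 2: e_2 = (+0.85, +0.42);  n_2 = (+0.4430, -0.8965)
edge 4: e_4 = (-1.10, +0.14);  n_4 = (+0.1263, +0.9920)
∠(n_2, n_4) = 146.45°
δ = |180° − 146.45°| = 33.55°
33.55° ≤ 2α = 57.62°  →  valid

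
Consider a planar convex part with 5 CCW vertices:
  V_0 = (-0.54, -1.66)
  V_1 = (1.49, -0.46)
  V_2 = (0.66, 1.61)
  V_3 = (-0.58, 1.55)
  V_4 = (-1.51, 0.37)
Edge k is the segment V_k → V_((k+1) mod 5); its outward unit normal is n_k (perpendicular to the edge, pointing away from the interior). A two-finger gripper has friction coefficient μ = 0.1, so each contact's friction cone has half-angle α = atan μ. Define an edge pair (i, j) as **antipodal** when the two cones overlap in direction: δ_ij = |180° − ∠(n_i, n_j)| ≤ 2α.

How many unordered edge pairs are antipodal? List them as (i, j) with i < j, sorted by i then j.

count = 1; pairs: (1,4)

α = atan 0.1 = 5.71°;  2α = 11.42°
n_0 = (+0.5089, -0.8608)
n_1 = (+0.9282, +0.3722)
n_2 = (-0.0483, +0.9988)
n_3 = (-0.7854, +0.6190)
n_4 = (-0.9023, -0.4311)
  (0,1): δ = 98.74°  ·
  (0,2): δ = 27.82°  ·
  (0,3): δ = 21.17°  ·
  (0,4): δ = 84.95°  ·
  (1,2): δ = 109.08°  ·
  (1,3): δ = 60.09°  ·
  (1,4): δ = 3.69°  ✓
  (2,3): δ = 131.01°  ·
  (2,4): δ = 67.23°  ·
  (3,4): δ = 116.22°  ·
antipodal pairs: 1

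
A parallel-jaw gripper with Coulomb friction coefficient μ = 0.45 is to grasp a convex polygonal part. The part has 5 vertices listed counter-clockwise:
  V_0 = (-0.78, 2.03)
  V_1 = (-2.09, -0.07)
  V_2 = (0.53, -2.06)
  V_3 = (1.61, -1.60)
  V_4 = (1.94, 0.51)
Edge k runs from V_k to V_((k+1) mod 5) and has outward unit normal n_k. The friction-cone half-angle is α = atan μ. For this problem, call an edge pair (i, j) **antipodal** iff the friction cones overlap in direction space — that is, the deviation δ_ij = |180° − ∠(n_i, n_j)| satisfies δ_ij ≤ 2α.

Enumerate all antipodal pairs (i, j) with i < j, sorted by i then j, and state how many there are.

count = 3; pairs: (0,2), (0,3), (1,4)

α = atan 0.45 = 24.23°;  2α = 48.46°
n_0 = (-0.8485, +0.5293)
n_1 = (-0.6049, -0.7963)
n_2 = (+0.3919, -0.9200)
n_3 = (+0.9880, -0.1545)
n_4 = (+0.4878, +0.8729)
  (0,1): δ = 95.26°  ·
  (0,2): δ = 34.97°  ✓
  (0,3): δ = 23.07°  ✓
  (0,4): δ = 92.76°  ·
  (1,2): δ = 119.71°  ·
  (1,3): δ = 61.67°  ·
  (1,4): δ = 8.02°  ✓
  (2,3): δ = 121.96°  ·
  (2,4): δ = 52.27°  ·
  (3,4): δ = 110.31°  ·
antipodal pairs: 3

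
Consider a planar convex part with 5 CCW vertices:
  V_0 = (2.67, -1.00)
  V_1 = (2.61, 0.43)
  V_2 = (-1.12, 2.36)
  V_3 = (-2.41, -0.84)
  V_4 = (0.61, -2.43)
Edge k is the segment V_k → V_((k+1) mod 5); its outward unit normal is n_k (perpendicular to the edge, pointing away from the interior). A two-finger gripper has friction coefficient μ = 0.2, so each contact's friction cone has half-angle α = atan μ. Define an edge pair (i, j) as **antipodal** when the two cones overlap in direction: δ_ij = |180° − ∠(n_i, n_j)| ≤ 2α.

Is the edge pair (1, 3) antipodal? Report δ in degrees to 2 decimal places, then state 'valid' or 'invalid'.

α = atan 0.2 = 11.31°;  2α = 22.62°
edge 1: e_1 = (-3.73, +1.93);  n_1 = (+0.4596, +0.8882)
edge 3: e_3 = (+3.02, -1.59);  n_3 = (-0.4659, -0.8849)
∠(n_1, n_3) = 179.59°
δ = |180° − 179.59°| = 0.41°
0.41° ≤ 2α = 22.62°  →  valid

δ = 0.41°, valid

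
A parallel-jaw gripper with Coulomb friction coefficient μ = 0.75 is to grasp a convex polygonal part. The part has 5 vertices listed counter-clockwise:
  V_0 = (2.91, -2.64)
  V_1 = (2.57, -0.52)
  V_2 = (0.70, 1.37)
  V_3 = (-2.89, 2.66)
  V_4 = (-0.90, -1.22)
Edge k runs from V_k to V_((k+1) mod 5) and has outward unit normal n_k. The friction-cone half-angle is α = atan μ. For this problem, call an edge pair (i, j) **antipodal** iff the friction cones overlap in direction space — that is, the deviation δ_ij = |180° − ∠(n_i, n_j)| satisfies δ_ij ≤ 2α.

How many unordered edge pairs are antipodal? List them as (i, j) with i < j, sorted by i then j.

α = atan 0.75 = 36.87°;  2α = 73.74°
n_0 = (+0.9874, +0.1584)
n_1 = (+0.7109, +0.7033)
n_2 = (+0.3382, +0.9411)
n_3 = (-0.8898, -0.4564)
n_4 = (-0.3492, -0.9370)
  (0,1): δ = 144.42°  ·
  (0,2): δ = 118.88°  ·
  (0,3): δ = 18.04°  ✓
  (0,4): δ = 60.45°  ✓
  (1,2): δ = 154.46°  ·
  (1,3): δ = 17.54°  ✓
  (1,4): δ = 24.86°  ✓
  (2,3): δ = 43.08°  ✓
  (2,4): δ = 0.68°  ✓
  (3,4): δ = 137.59°  ·
antipodal pairs: 6

count = 6; pairs: (0,3), (0,4), (1,3), (1,4), (2,3), (2,4)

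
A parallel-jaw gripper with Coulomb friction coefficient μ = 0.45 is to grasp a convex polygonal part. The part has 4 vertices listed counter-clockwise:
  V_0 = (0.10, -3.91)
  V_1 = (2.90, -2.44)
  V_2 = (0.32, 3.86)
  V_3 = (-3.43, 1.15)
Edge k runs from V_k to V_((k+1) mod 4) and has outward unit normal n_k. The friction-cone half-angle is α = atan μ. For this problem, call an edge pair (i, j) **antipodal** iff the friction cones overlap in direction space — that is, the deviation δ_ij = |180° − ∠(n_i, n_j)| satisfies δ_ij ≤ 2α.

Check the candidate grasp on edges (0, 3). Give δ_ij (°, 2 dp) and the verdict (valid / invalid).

α = atan 0.45 = 24.23°;  2α = 48.46°
edge 0: e_0 = (+2.80, +1.47);  n_0 = (+0.4648, -0.8854)
edge 3: e_3 = (+3.53, -5.06);  n_3 = (-0.8201, -0.5722)
∠(n_0, n_3) = 82.80°
δ = |180° − 82.80°| = 97.20°
97.20° > 2α = 48.46°  →  invalid

δ = 97.20°, invalid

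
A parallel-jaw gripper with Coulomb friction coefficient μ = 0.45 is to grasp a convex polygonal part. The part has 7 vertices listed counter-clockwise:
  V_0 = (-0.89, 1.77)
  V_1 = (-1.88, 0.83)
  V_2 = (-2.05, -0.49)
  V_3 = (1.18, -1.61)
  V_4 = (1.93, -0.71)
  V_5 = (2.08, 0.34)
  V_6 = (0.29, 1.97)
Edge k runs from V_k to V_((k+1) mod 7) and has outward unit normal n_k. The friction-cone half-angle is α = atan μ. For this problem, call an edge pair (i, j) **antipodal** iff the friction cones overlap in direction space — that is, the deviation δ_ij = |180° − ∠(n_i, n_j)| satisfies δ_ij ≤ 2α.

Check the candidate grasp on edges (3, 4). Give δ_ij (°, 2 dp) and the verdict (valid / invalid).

α = atan 0.45 = 24.23°;  2α = 48.46°
edge 3: e_3 = (+0.75, +0.90);  n_3 = (+0.7682, -0.6402)
edge 4: e_4 = (+0.15, +1.05);  n_4 = (+0.9899, -0.1414)
∠(n_3, n_4) = 31.68°
δ = |180° − 31.68°| = 148.32°
148.32° > 2α = 48.46°  →  invalid

δ = 148.32°, invalid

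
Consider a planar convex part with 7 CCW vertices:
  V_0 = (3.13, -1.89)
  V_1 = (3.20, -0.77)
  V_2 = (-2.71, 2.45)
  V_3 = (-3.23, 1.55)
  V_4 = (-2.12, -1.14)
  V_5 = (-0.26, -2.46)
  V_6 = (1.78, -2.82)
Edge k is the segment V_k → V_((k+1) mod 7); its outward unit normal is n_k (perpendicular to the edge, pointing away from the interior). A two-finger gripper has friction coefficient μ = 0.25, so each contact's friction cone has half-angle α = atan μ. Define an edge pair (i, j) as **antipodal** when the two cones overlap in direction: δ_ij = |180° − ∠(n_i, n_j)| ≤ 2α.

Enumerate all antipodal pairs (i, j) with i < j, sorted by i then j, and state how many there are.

α = atan 0.25 = 14.04°;  2α = 28.07°
n_0 = (+0.9981, -0.0624)
n_1 = (+0.4784, +0.8781)
n_2 = (-0.8659, +0.5003)
n_3 = (-0.9244, -0.3814)
n_4 = (-0.5787, -0.8155)
n_5 = (-0.1738, -0.9848)
n_6 = (+0.5673, -0.8235)
  (0,1): δ = 115.01°  ·
  (0,2): δ = 26.44°  ✓
  (0,3): δ = 26.00°  ✓
  (0,4): δ = 58.21°  ·
  (0,5): δ = 83.57°  ·
  (0,6): δ = 128.14°  ·
  (1,2): δ = 91.44°  ·
  (1,3): δ = 38.99°  ·
  (1,4): δ = 6.78°  ✓
  (1,5): δ = 18.58°  ✓
  (1,6): δ = 63.15°  ·
  (2,3): δ = 127.56°  ·
  (2,4): δ = 95.34°  ·
  (2,5): δ = 69.99°  ·
  (2,6): δ = 25.42°  ✓
  (3,4): δ = 147.79°  ·
  (3,5): δ = 122.43°  ·
  (3,6): δ = 77.86°  ·
  (4,5): δ = 154.65°  ·
  (4,6): δ = 110.08°  ·
  (5,6): δ = 135.43°  ·
antipodal pairs: 5

count = 5; pairs: (0,2), (0,3), (1,4), (1,5), (2,6)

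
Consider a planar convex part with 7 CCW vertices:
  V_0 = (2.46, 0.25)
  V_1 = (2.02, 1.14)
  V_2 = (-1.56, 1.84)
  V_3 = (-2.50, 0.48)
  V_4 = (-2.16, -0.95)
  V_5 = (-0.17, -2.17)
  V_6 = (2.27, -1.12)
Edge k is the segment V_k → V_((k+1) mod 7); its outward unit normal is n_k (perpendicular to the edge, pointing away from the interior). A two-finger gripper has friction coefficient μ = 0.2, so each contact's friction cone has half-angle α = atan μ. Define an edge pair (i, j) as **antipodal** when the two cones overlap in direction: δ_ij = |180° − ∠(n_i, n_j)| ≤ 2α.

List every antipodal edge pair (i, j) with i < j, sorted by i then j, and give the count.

count = 3; pairs: (0,3), (1,4), (3,6)

α = atan 0.2 = 11.31°;  2α = 22.62°
n_0 = (+0.8964, +0.4432)
n_1 = (+0.1919, +0.9814)
n_2 = (-0.8226, +0.5686)
n_3 = (-0.9729, -0.2313)
n_4 = (-0.5227, -0.8525)
n_5 = (+0.3953, -0.9186)
n_6 = (+0.9905, -0.1374)
  (0,1): δ = 127.37°  ·
  (0,2): δ = 60.96°  ·
  (0,3): δ = 12.93°  ✓
  (0,4): δ = 32.18°  ·
  (0,5): δ = 86.98°  ·
  (0,6): δ = 145.80°  ·
  (1,2): δ = 113.59°  ·
  (1,3): δ = 65.56°  ·
  (1,4): δ = 20.45°  ✓
  (1,5): δ = 34.35°  ·
  (1,6): δ = 93.17°  ·
  (2,3): δ = 131.97°  ·
  (2,4): δ = 86.86°  ·
  (2,5): δ = 32.07°  ·
  (2,6): δ = 26.76°  ·
  (3,4): δ = 134.89°  ·
  (3,5): δ = 80.09°  ·
  (3,6): δ = 21.27°  ✓
  (4,5): δ = 125.21°  ·
  (4,6): δ = 66.38°  ·
  (5,6): δ = 121.18°  ·
antipodal pairs: 3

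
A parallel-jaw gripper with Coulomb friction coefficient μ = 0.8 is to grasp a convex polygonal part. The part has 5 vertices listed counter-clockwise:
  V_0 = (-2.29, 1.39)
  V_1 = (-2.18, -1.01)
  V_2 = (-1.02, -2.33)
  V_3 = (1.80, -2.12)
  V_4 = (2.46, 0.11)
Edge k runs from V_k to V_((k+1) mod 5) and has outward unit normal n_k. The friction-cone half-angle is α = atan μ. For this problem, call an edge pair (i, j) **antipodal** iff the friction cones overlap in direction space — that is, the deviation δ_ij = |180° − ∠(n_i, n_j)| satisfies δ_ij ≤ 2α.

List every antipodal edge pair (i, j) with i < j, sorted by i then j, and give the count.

count = 5; pairs: (0,3), (0,4), (1,3), (1,4), (2,4)

α = atan 0.8 = 38.66°;  2α = 77.32°
n_0 = (-0.9990, -0.0458)
n_1 = (-0.7512, -0.6601)
n_2 = (+0.0743, -0.9972)
n_3 = (+0.9589, -0.2838)
n_4 = (+0.2602, +0.9656)
  (0,1): δ = 141.32°  ·
  (0,2): δ = 88.37°  ·
  (0,3): δ = 19.11°  ✓
  (0,4): δ = 72.29°  ✓
  (1,2): δ = 127.05°  ·
  (1,3): δ = 57.80°  ✓
  (1,4): δ = 33.61°  ✓
  (2,3): δ = 110.75°  ·
  (2,4): δ = 19.34°  ✓
  (3,4): δ = 88.59°  ·
antipodal pairs: 5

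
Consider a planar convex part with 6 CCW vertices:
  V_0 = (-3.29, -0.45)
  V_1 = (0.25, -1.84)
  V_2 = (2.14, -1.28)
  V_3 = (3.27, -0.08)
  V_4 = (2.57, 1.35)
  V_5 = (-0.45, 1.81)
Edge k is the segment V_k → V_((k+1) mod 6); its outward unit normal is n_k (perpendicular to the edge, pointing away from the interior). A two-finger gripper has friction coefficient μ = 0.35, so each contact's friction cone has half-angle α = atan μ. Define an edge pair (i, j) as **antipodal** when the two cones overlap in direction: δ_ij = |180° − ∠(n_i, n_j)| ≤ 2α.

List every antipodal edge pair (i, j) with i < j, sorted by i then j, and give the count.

count = 4; pairs: (0,4), (1,4), (1,5), (2,5)

α = atan 0.35 = 19.29°;  2α = 38.58°
n_0 = (-0.3655, -0.9308)
n_1 = (+0.2841, -0.9588)
n_2 = (+0.7280, -0.6856)
n_3 = (+0.8982, +0.4397)
n_4 = (+0.1506, +0.9886)
n_5 = (-0.6227, +0.7825)
  (0,1): δ = 142.06°  ·
  (0,2): δ = 111.84°  ·
  (0,3): δ = 42.48°  ·
  (0,4): δ = 12.78°  ✓
  (0,5): δ = 59.95°  ·
  (1,2): δ = 149.78°  ·
  (1,3): δ = 80.42°  ·
  (1,4): δ = 25.16°  ✓
  (1,5): δ = 22.01°  ✓
  (2,3): δ = 110.64°  ·
  (2,4): δ = 55.38°  ·
  (2,5): δ = 8.21°  ✓
  (3,4): δ = 124.74°  ·
  (3,5): δ = 77.57°  ·
  (4,5): δ = 132.83°  ·
antipodal pairs: 4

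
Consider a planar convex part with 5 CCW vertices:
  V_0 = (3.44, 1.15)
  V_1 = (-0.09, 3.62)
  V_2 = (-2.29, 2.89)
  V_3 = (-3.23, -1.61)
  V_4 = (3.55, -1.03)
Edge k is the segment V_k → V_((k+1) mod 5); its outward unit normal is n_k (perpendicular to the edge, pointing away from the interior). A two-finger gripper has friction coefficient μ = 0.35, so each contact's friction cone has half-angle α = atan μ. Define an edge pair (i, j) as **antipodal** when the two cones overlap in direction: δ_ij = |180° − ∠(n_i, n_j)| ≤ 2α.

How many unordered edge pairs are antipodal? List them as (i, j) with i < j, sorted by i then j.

α = atan 0.35 = 19.29°;  2α = 38.58°
n_0 = (+0.5733, +0.8193)
n_1 = (-0.3149, +0.9491)
n_2 = (-0.9789, +0.2045)
n_3 = (+0.0852, -0.9964)
n_4 = (+0.9987, +0.0504)
  (0,1): δ = 126.66°  ·
  (0,2): δ = 66.82°  ·
  (0,3): δ = 39.87°  ·
  (0,4): δ = 127.87°  ·
  (1,2): δ = 120.16°  ·
  (1,3): δ = 13.47°  ✓
  (1,4): δ = 74.53°  ·
  (2,3): δ = 73.31°  ·
  (2,4): δ = 14.69°  ✓
  (3,4): δ = 92.00°  ·
antipodal pairs: 2

count = 2; pairs: (1,3), (2,4)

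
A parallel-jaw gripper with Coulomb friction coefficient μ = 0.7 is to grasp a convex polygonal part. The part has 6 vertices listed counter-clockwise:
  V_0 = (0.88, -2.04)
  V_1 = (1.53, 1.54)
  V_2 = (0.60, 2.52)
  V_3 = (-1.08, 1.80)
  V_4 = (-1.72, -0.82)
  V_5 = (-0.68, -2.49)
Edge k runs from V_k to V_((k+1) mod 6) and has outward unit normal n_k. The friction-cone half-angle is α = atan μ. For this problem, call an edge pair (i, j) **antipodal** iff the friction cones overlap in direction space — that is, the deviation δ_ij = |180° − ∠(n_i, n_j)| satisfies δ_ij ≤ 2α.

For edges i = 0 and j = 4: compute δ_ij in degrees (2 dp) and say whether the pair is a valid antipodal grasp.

δ = 42.20°, valid

α = atan 0.7 = 34.99°;  2α = 69.98°
edge 0: e_0 = (+0.65, +3.58);  n_0 = (+0.9839, -0.1786)
edge 4: e_4 = (+1.04, -1.67);  n_4 = (-0.8489, -0.5286)
∠(n_0, n_4) = 137.80°
δ = |180° − 137.80°| = 42.20°
42.20° ≤ 2α = 69.98°  →  valid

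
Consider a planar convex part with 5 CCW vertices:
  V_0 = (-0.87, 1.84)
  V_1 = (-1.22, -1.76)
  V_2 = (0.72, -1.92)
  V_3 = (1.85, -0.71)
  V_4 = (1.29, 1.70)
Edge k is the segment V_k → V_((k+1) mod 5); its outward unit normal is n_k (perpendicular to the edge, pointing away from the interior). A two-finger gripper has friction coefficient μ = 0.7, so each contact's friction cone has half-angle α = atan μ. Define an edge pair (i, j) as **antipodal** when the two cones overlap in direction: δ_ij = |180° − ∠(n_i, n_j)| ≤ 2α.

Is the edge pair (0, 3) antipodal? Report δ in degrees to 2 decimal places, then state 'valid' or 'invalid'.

δ = 18.63°, valid

α = atan 0.7 = 34.99°;  2α = 69.98°
edge 0: e_0 = (-0.35, -3.60);  n_0 = (-0.9953, +0.0968)
edge 3: e_3 = (-0.56, +2.41);  n_3 = (+0.9740, +0.2263)
∠(n_0, n_3) = 161.37°
δ = |180° − 161.37°| = 18.63°
18.63° ≤ 2α = 69.98°  →  valid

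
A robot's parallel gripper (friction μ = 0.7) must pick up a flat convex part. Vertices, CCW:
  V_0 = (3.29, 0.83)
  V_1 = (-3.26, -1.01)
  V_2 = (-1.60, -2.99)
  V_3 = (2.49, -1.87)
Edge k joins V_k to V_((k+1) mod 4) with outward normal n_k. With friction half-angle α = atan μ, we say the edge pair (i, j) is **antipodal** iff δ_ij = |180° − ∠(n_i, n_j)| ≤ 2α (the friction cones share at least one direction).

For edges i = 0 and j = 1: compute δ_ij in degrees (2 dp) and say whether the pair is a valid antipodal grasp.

δ = 65.71°, valid

α = atan 0.7 = 34.99°;  2α = 69.98°
edge 0: e_0 = (-6.55, -1.84);  n_0 = (-0.2704, +0.9627)
edge 1: e_1 = (+1.66, -1.98);  n_1 = (-0.7663, -0.6425)
∠(n_0, n_1) = 114.29°
δ = |180° − 114.29°| = 65.71°
65.71° ≤ 2α = 69.98°  →  valid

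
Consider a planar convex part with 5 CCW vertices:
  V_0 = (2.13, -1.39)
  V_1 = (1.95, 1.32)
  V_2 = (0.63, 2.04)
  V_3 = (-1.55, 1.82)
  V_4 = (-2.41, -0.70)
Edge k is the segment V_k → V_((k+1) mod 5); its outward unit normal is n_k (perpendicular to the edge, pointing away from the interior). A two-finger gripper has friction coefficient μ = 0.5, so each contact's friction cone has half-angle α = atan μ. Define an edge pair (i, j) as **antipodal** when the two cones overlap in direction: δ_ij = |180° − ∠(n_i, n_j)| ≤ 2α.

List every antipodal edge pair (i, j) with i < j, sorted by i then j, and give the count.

α = atan 0.5 = 26.57°;  2α = 53.13°
n_0 = (+0.9978, +0.0663)
n_1 = (+0.4789, +0.8779)
n_2 = (-0.1004, +0.9949)
n_3 = (-0.9464, +0.3230)
n_4 = (-0.1503, -0.9886)
  (0,1): δ = 122.41°  ·
  (0,2): δ = 88.04°  ·
  (0,3): δ = 22.64°  ✓
  (0,4): δ = 77.56°  ·
  (1,2): δ = 145.63°  ·
  (1,3): δ = 80.23°  ·
  (1,4): δ = 19.97°  ✓
  (2,3): δ = 114.61°  ·
  (2,4): δ = 14.40°  ✓
  (3,4): δ = 79.80°  ·
antipodal pairs: 3

count = 3; pairs: (0,3), (1,4), (2,4)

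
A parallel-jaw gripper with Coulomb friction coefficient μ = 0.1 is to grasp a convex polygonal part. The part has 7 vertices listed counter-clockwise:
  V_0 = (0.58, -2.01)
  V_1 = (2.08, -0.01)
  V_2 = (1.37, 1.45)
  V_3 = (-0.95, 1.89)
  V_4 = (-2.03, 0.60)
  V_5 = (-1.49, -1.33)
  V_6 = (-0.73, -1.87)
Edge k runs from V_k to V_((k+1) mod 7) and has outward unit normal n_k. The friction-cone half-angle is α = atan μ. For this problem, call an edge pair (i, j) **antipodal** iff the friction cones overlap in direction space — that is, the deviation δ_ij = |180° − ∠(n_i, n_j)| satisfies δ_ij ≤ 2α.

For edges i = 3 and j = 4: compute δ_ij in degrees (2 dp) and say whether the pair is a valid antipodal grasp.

δ = 124.43°, invalid

α = atan 0.1 = 5.71°;  2α = 11.42°
edge 3: e_3 = (-1.08, -1.29);  n_3 = (-0.7668, +0.6419)
edge 4: e_4 = (+0.54, -1.93);  n_4 = (-0.9630, -0.2694)
∠(n_3, n_4) = 55.57°
δ = |180° − 55.57°| = 124.43°
124.43° > 2α = 11.42°  →  invalid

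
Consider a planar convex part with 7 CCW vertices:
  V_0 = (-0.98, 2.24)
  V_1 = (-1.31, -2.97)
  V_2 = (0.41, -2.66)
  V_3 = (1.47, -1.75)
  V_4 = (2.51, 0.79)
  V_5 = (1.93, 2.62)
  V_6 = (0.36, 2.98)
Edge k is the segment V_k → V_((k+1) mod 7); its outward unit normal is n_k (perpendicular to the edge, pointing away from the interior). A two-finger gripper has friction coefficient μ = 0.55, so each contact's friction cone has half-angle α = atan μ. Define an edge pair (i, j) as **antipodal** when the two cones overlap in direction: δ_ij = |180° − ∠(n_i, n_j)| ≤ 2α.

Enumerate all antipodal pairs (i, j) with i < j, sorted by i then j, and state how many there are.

α = atan 0.55 = 28.81°;  2α = 57.62°
n_0 = (-0.9980, +0.0632)
n_1 = (+0.1774, -0.9841)
n_2 = (+0.6514, -0.7588)
n_3 = (+0.9254, -0.3789)
n_4 = (+0.9533, +0.3021)
n_5 = (+0.2235, +0.9747)
n_6 = (-0.4834, +0.8754)
  (0,1): δ = 76.16°  ·
  (0,2): δ = 45.73°  ✓
  (0,3): δ = 18.64°  ✓
  (0,4): δ = 21.21°  ✓
  (0,5): δ = 80.71°  ·
  (0,6): δ = 122.53°  ·
  (1,2): δ = 149.57°  ·
  (1,3): δ = 122.48°  ·
  (1,4): δ = 82.63°  ·
  (1,5): δ = 23.13°  ✓
  (1,6): δ = 18.69°  ✓
  (2,3): δ = 152.91°  ·
  (2,4): δ = 113.06°  ·
  (2,5): δ = 53.56°  ✓
  (2,6): δ = 11.74°  ✓
  (3,4): δ = 140.15°  ·
  (3,5): δ = 80.65°  ·
  (3,6): δ = 38.82°  ✓
  (4,5): δ = 120.50°  ·
  (4,6): δ = 78.68°  ·
  (5,6): δ = 138.18°  ·
antipodal pairs: 8

count = 8; pairs: (0,2), (0,3), (0,4), (1,5), (1,6), (2,5), (2,6), (3,6)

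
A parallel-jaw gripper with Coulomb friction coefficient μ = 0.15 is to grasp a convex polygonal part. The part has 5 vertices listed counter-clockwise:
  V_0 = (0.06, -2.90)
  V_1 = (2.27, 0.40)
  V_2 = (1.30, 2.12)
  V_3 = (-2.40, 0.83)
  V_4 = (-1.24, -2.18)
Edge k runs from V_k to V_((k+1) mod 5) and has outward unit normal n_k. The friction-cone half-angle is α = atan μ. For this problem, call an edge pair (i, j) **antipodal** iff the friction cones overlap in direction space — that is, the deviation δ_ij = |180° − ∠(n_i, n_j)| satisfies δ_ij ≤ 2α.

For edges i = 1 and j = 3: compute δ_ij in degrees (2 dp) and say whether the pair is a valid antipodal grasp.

α = atan 0.15 = 8.53°;  2α = 17.06°
edge 1: e_1 = (-0.97, +1.72);  n_1 = (+0.8710, +0.4912)
edge 3: e_3 = (+1.16, -3.01);  n_3 = (-0.9331, -0.3596)
∠(n_1, n_3) = 171.65°
δ = |180° − 171.65°| = 8.35°
8.35° ≤ 2α = 17.06°  →  valid

δ = 8.35°, valid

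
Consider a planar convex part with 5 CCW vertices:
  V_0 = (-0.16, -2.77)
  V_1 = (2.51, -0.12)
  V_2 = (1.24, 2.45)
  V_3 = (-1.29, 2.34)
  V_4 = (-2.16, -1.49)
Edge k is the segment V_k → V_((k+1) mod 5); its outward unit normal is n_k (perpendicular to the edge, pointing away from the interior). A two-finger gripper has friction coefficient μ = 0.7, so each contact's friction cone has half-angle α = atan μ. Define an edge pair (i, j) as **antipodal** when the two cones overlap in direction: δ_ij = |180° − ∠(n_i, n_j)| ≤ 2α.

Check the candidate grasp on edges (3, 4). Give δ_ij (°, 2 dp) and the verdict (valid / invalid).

δ = 109.82°, invalid

α = atan 0.7 = 34.99°;  2α = 69.98°
edge 3: e_3 = (-0.87, -3.83);  n_3 = (-0.9752, +0.2215)
edge 4: e_4 = (+2.00, -1.28);  n_4 = (-0.5391, -0.8423)
∠(n_3, n_4) = 70.18°
δ = |180° − 70.18°| = 109.82°
109.82° > 2α = 69.98°  →  invalid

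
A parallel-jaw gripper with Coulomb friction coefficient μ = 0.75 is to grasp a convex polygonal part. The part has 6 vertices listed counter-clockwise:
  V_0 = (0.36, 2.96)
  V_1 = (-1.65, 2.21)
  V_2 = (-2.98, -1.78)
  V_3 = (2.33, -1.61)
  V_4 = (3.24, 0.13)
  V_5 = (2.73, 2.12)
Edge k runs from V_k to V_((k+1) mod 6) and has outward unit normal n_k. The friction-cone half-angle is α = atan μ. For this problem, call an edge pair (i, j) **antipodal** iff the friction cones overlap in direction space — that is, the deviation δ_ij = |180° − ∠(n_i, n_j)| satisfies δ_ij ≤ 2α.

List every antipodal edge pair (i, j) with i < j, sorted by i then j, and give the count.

count = 6; pairs: (0,2), (0,3), (1,2), (1,3), (1,4), (2,5)

α = atan 0.75 = 36.87°;  2α = 73.74°
n_0 = (-0.3496, +0.9369)
n_1 = (-0.9487, +0.3162)
n_2 = (+0.0320, -0.9995)
n_3 = (+0.8861, -0.4634)
n_4 = (+0.9687, +0.2483)
n_5 = (+0.3341, +0.9425)
  (0,1): δ = 128.90°  ·
  (0,2): δ = 18.63°  ✓
  (0,3): δ = 41.93°  ✓
  (0,4): δ = 83.91°  ·
  (0,5): δ = 140.02°  ·
  (1,2): δ = 69.73°  ✓
  (1,3): δ = 9.17°  ✓
  (1,4): δ = 32.81°  ✓
  (1,5): δ = 88.92°  ·
  (2,3): δ = 119.44°  ·
  (2,4): δ = 77.46°  ·
  (2,5): δ = 21.35°  ✓
  (3,4): δ = 138.02°  ·
  (3,5): δ = 81.91°  ·
  (4,5): δ = 123.89°  ·
antipodal pairs: 6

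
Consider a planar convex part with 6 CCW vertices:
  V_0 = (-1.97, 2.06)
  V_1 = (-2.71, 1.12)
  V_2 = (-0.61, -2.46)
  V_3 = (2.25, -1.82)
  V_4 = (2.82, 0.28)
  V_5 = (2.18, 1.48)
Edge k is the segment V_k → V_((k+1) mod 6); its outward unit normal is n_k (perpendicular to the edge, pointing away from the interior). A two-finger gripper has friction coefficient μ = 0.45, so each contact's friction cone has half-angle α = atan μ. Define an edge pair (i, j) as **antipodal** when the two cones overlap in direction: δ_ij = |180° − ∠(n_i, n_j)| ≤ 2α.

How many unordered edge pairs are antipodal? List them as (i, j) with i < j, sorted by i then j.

count = 5; pairs: (0,2), (0,3), (1,3), (1,4), (2,5)

α = atan 0.45 = 24.23°;  2α = 48.46°
n_0 = (-0.7857, +0.6186)
n_1 = (-0.8626, -0.5060)
n_2 = (+0.2184, -0.9759)
n_3 = (+0.9651, -0.2620)
n_4 = (+0.8824, +0.4706)
n_5 = (+0.1384, +0.9904)
  (0,1): δ = 111.39°  ·
  (0,2): δ = 39.18°  ✓
  (0,3): δ = 23.03°  ✓
  (0,4): δ = 66.28°  ·
  (0,5): δ = 120.25°  ·
  (1,2): δ = 107.78°  ·
  (1,3): δ = 45.58°  ✓
  (1,4): δ = 2.32°  ✓
  (1,5): δ = 51.65°  ·
  (2,3): δ = 117.80°  ·
  (2,4): δ = 74.54°  ·
  (2,5): δ = 20.57°  ✓
  (3,4): δ = 136.74°  ·
  (3,5): δ = 82.77°  ·
  (4,5): δ = 126.03°  ·
antipodal pairs: 5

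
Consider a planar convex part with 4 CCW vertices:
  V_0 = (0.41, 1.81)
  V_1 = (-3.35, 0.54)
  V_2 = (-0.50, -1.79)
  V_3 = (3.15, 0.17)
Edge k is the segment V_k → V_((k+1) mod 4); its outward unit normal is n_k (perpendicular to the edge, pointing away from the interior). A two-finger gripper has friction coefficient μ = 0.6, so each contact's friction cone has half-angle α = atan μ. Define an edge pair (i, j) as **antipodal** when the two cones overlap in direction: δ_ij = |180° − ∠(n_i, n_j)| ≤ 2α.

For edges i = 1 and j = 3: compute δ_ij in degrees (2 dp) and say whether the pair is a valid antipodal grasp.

α = atan 0.6 = 30.96°;  2α = 61.93°
edge 1: e_1 = (+2.85, -2.33);  n_1 = (-0.6329, -0.7742)
edge 3: e_3 = (-2.74, +1.64);  n_3 = (+0.5136, +0.8580)
∠(n_1, n_3) = 171.63°
δ = |180° − 171.63°| = 8.37°
8.37° ≤ 2α = 61.93°  →  valid

δ = 8.37°, valid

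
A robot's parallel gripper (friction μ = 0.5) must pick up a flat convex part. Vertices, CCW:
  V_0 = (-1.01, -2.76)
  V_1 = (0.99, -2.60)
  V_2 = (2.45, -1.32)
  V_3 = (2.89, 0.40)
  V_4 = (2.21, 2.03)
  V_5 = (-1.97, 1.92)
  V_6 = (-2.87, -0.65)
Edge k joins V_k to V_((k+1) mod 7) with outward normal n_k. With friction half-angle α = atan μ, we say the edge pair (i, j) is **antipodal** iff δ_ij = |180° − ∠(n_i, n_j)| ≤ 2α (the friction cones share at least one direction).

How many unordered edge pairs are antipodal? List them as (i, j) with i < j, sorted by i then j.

α = atan 0.5 = 26.57°;  2α = 53.13°
n_0 = (+0.0797, -0.9968)
n_1 = (+0.6592, -0.7519)
n_2 = (+0.9688, -0.2478)
n_3 = (+0.9229, +0.3850)
n_4 = (-0.0263, +0.9997)
n_5 = (-0.9438, +0.3305)
n_6 = (-0.7501, -0.6613)
  (0,1): δ = 143.33°  ·
  (0,2): δ = 108.92°  ·
  (0,3): δ = 71.93°  ·
  (0,4): δ = 3.07°  ✓
  (0,5): δ = 66.13°  ·
  (0,6): δ = 126.82°  ·
  (1,2): δ = 145.59°  ·
  (1,3): δ = 108.60°  ·
  (1,4): δ = 39.73°  ✓
  (1,5): δ = 29.46°  ✓
  (1,6): δ = 90.16°  ·
  (2,3): δ = 143.01°  ·
  (2,4): δ = 74.14°  ·
  (2,5): δ = 4.95°  ✓
  (2,6): δ = 55.75°  ·
  (3,4): δ = 111.14°  ·
  (3,5): δ = 41.94°  ✓
  (3,6): δ = 18.75°  ✓
  (4,5): δ = 110.81°  ·
  (4,6): δ = 50.11°  ✓
  (5,6): δ = 119.30°  ·
antipodal pairs: 7

count = 7; pairs: (0,4), (1,4), (1,5), (2,5), (3,5), (3,6), (4,6)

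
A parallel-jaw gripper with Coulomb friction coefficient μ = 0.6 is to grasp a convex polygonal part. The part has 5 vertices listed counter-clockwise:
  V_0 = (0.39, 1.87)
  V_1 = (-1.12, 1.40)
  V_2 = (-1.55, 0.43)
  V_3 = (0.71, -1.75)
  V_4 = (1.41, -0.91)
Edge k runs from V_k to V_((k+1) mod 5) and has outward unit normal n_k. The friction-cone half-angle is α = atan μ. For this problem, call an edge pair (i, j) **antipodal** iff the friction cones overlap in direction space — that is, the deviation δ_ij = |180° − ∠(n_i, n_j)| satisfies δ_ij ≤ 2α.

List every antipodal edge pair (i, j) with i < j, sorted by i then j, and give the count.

α = atan 0.6 = 30.96°;  2α = 61.93°
n_0 = (-0.2972, +0.9548)
n_1 = (-0.9142, +0.4053)
n_2 = (-0.6943, -0.7197)
n_3 = (+0.7682, -0.6402)
n_4 = (+0.9388, +0.3445)
  (0,1): δ = 131.20°  ·
  (0,2): δ = 61.26°  ✓
  (0,3): δ = 32.91°  ✓
  (0,4): δ = 92.86°  ·
  (1,2): δ = 110.06°  ·
  (1,3): δ = 15.90°  ✓
  (1,4): δ = 44.06°  ✓
  (2,3): δ = 85.84°  ·
  (2,4): δ = 25.88°  ✓
  (3,4): δ = 120.05°  ·
antipodal pairs: 5

count = 5; pairs: (0,2), (0,3), (1,3), (1,4), (2,4)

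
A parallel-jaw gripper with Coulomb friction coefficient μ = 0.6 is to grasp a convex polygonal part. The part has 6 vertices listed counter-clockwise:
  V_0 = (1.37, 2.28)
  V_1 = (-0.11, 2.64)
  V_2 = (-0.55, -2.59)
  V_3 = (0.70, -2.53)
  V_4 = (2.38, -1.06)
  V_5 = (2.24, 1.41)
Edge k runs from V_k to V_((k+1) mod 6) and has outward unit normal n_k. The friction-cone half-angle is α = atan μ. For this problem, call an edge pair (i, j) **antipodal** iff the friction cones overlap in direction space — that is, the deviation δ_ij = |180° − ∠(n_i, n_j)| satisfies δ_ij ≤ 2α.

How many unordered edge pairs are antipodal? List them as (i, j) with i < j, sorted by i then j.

count = 6; pairs: (0,2), (0,3), (1,3), (1,4), (1,5), (2,5)

α = atan 0.6 = 30.96°;  2α = 61.93°
n_0 = (+0.2364, +0.9717)
n_1 = (-0.9965, +0.0838)
n_2 = (+0.0479, -0.9988)
n_3 = (+0.6585, -0.7526)
n_4 = (+0.9984, +0.0566)
n_5 = (+0.7071, +0.7071)
  (0,1): δ = 81.14°  ·
  (0,2): δ = 16.42°  ✓
  (0,3): δ = 54.86°  ✓
  (0,4): δ = 106.92°  ·
  (0,5): δ = 148.67°  ·
  (1,2): δ = 82.44°  ·
  (1,3): δ = 44.01°  ✓
  (1,4): δ = 8.05°  ✓
  (1,5): δ = 49.81°  ✓
  (2,3): δ = 141.56°  ·
  (2,4): δ = 89.50°  ·
  (2,5): δ = 47.75°  ✓
  (3,4): δ = 127.94°  ·
  (3,5): δ = 86.19°  ·
  (4,5): δ = 138.24°  ·
antipodal pairs: 6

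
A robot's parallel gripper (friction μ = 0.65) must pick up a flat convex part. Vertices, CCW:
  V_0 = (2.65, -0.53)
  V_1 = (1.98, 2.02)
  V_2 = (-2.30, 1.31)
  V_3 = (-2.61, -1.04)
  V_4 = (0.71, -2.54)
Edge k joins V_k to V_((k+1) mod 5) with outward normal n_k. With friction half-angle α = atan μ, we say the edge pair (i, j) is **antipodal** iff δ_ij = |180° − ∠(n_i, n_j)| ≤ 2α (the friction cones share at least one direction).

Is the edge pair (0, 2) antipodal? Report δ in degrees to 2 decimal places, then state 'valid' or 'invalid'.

α = atan 0.65 = 33.02°;  2α = 66.05°
edge 0: e_0 = (-0.67, +2.55);  n_0 = (+0.9672, +0.2541)
edge 2: e_2 = (-0.31, -2.35);  n_2 = (-0.9914, +0.1308)
∠(n_0, n_2) = 157.76°
δ = |180° − 157.76°| = 22.24°
22.24° ≤ 2α = 66.05°  →  valid

δ = 22.24°, valid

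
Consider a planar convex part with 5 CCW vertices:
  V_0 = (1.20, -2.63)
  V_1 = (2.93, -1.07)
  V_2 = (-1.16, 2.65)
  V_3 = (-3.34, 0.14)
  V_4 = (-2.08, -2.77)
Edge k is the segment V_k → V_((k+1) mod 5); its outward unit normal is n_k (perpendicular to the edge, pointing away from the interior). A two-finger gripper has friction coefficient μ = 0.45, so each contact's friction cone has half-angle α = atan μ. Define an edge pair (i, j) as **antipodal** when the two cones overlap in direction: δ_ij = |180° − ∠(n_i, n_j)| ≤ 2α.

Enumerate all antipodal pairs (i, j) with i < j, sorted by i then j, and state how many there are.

α = atan 0.45 = 24.23°;  2α = 48.46°
n_0 = (+0.6697, -0.7427)
n_1 = (+0.6729, +0.7398)
n_2 = (-0.7550, +0.6557)
n_3 = (-0.9177, -0.3973)
n_4 = (+0.0426, -0.9991)
  (0,1): δ = 84.33°  ·
  (0,2): δ = 6.98°  ✓
  (0,3): δ = 71.37°  ·
  (0,4): δ = 140.40°  ·
  (1,2): δ = 88.69°  ·
  (1,3): δ = 24.30°  ✓
  (1,4): δ = 44.73°  ✓
  (2,3): δ = 115.61°  ·
  (2,4): δ = 46.58°  ✓
  (3,4): δ = 110.97°  ·
antipodal pairs: 4

count = 4; pairs: (0,2), (1,3), (1,4), (2,4)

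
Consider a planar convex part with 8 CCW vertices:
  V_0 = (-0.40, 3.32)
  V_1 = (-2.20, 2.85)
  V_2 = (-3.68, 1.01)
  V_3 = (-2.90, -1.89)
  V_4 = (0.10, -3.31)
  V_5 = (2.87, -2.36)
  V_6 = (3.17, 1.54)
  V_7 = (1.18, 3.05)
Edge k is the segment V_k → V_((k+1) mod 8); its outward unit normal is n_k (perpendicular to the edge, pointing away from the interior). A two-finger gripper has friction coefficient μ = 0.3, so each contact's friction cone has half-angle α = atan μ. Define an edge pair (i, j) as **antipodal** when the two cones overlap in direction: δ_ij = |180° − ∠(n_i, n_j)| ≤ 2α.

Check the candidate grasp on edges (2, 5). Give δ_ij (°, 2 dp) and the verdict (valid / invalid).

α = atan 0.3 = 16.70°;  2α = 33.40°
edge 2: e_2 = (+0.78, -2.90);  n_2 = (-0.9657, -0.2597)
edge 5: e_5 = (+0.30, +3.90);  n_5 = (+0.9971, -0.0767)
∠(n_2, n_5) = 160.55°
δ = |180° − 160.55°| = 19.45°
19.45° ≤ 2α = 33.40°  →  valid

δ = 19.45°, valid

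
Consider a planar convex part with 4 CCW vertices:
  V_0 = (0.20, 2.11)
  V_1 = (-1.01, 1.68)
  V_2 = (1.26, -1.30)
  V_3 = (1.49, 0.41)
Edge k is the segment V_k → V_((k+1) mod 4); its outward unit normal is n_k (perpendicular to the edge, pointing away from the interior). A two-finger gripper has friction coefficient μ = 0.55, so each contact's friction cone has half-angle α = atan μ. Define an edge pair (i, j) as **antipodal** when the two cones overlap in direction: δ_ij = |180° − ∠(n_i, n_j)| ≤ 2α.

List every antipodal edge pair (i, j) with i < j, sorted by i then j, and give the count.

count = 2; pairs: (1,2), (1,3)

α = atan 0.55 = 28.81°;  2α = 57.62°
n_0 = (-0.3349, +0.9423)
n_1 = (-0.7955, -0.6060)
n_2 = (+0.9911, -0.1333)
n_3 = (+0.7966, +0.6045)
  (0,1): δ = 72.27°  ·
  (0,2): δ = 62.78°  ·
  (0,3): δ = 107.63°  ·
  (1,2): δ = 44.96°  ✓
  (1,3): δ = 0.11°  ✓
  (2,3): δ = 135.15°  ·
antipodal pairs: 2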